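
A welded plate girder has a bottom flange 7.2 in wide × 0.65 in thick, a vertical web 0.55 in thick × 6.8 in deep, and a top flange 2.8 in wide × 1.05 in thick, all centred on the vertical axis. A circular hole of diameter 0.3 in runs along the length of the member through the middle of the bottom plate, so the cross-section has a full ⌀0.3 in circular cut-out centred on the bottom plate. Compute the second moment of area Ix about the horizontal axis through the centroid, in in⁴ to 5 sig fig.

Ix ≈ 121.29 in⁴

Treat the section as a set of non-overlapping primitives; coordinates are from the bounding-box lower-left.
Bottom plate: 7.2 × 0.65, A = 4.68 in², y = 0.325 in, Ī = 0.164775 in⁴.
Web plate: 0.55 × 6.8, A = 3.74 in², y = 4.05 in, Ī = 14.41147 in⁴.
Top plate: 2.8 × 1.05, A = 2.94 in², y = 7.975 in, Ī = 0.2701125 in⁴.
Hole (subtracted): ⌀0.3, A = 0.07068583 in², y = 0.325 in, Ī = 0.0003976078 in⁴.
Centroid: ȳ = ΣA·y / ΣA = 3.551281 in.
Transfer each piece to the horizontal axis through the centroid using Ī + A·d² with d = y − 3.551281:
  bottom plate: d = -3.226281 in → contributes +48.87838 in⁴
  web plate: d = 0.498719 in → contributes +15.34168 in⁴
  top plate: d = 4.423719 in → contributes +57.80382 in⁴
  hole: d = -3.226281 in → contributes −0.7361586 in⁴
Total I = 121.2877 in⁴.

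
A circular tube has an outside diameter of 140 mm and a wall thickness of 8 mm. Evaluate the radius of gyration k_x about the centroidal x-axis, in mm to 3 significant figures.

k_x ≈ 46.8 mm

Decompose the section into non-overlapping parts with the origin at the bottom-left of its bounding rectangle.
Outer circle: ⌀140, A = 15 394 mm², y = 70 mm, Ī = 18 857 410 mm⁴.
Bore (subtracted): ⌀124, A = 12 076 mm², y = 70 mm, Ī = 11 605 307 mm⁴.
By symmetry the centroid is at mid-height, ȳ = 70 mm.
All pieces are centred on the centroidal x-axis, so I = ΣĪ (holes subtracted) = 7 252 103 mm⁴.
Radius of gyration: k = √(I/A) = √(7 252 103 / 3317.5) = 46.755 mm.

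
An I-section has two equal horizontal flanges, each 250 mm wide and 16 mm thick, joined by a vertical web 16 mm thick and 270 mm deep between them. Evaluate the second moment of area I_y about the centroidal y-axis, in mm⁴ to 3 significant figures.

Split into non-overlapping primitives; take the origin at the lower-left of the bounding box.
Bottom flange: 250 × 16, A = 4 000 mm², x = 125 mm, Ī = 20 833 333 mm⁴.
Web: 16 × 270, A = 4 320 mm², x = 125 mm, Ī = 92 160 mm⁴.
Top flange: 250 × 16, A = 4 000 mm², x = 125 mm, Ī = 20 833 333 mm⁴.
By symmetry the centroid is at mid-width, x̄ = 125 mm.
All pieces are centred on the centroidal y-axis, so I = ΣĪ = 41 758 827 mm⁴.

I_y ≈ 4.18 × 10⁷ mm⁴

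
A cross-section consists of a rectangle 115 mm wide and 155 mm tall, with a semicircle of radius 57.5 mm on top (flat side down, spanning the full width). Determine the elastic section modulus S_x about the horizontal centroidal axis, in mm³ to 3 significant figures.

S_x ≈ 7.02 × 10⁵ mm³

Decompose the section into non-overlapping parts with the origin at the bottom-left of its bounding rectangle.
Rectangular body: 115 × 155, A = 17 825 mm², y = 77.5 mm, Ī = 35 687 135 mm⁴.
Semicircular cap: semicircle r = 57.5, A = 5193.4 mm², y = 179.4 mm, Ī = 1 199 785 mm⁴.
Centroid: ȳ = ΣA·y / ΣA = 100.49 mm.
Transfer each piece to the horizontal centroidal axis using Ī + A·d² with d = y − 100.49:
  rectangular body: d = -22.992 mm → contributes +45 109 699 mm⁴
  semicircular cap: d = 78.912 mm → contributes +33 540 012 mm⁴
Total I = 78 649 712 mm⁴.
Extreme fibre distance c = 112.01 mm; S = I/c = 702 177 mm³.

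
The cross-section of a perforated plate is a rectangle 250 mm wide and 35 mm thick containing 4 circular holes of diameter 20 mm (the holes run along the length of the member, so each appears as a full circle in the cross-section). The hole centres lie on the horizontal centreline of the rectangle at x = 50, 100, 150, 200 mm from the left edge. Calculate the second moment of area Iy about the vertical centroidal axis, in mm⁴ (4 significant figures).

Iy ≈ 4.161 × 10⁷ mm⁴

Decompose the section into non-overlapping parts with the origin at the bottom-left of its bounding rectangle.
Plate: 250 × 35, A = 8 750 mm², x = 125 mm, Ī = 45 572 917 mm⁴.
Hole 1 (subtracted): ⌀20, A = 314.159 mm², x = 50 mm, Ī = 7853.98 mm⁴.
Hole 2 (subtracted): ⌀20, A = 314.159 mm², x = 100 mm, Ī = 7853.98 mm⁴.
Hole 3 (subtracted): ⌀20, A = 314.159 mm², x = 150 mm, Ī = 7853.98 mm⁴.
Hole 4 (subtracted): ⌀20, A = 314.159 mm², x = 200 mm, Ī = 7853.98 mm⁴.
By symmetry the centroid is at mid-width, x̄ = 125 mm.
Transfer each piece to the vertical centroidal axis using Ī + A·d² with d = x − 125:
  plate: d = 0 mm → contributes +45 572 917 mm⁴
  hole 1: d = -75 mm → contributes −1 775 000 mm⁴
  hole 2: d = -25 mm → contributes −204 204 mm⁴
  hole 3: d = 25 mm → contributes −204 204 mm⁴
  hole 4: d = 75 mm → contributes −1 775 000 mm⁴
Total I = 41 614 510 mm⁴.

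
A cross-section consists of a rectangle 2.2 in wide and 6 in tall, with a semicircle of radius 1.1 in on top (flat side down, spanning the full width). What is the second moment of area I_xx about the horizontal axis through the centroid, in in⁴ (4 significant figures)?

Decompose the section into non-overlapping parts with the origin at the bottom-left of its bounding rectangle.
Rectangular body: 2.2 × 6, A = 13.2 in², y = 3 in, Ī = 39.6 in⁴.
Semicircular cap: semicircle r = 1.1, A = 1.90066 in², y = 6.46685 in, Ī = 0.160695 in⁴.
Centroid: ȳ = ΣA·y / ΣA = 3.43636 in.
Transfer each piece to the horizontal axis through the centroid using Ī + A·d² with d = y − 3.43636:
  rectangular body: d = -0.43636 in → contributes +42.1134 in⁴
  semicircular cap: d = 3.03049 in → contributes +17.6162 in⁴
Total I = 59.7296 in⁴.

I_xx ≈ 59.73 in⁴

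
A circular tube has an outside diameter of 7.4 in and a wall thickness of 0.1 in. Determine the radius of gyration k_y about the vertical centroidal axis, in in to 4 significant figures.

k_y ≈ 2.581 in

Decompose the section into non-overlapping parts with the origin at the bottom-left of its bounding rectangle.
Outer circle: ⌀7.4, A = 43.0084 in², x = 3.7 in, Ī = 147.196 in⁴.
Bore (subtracted): ⌀7.2, A = 40.715 in², x = 3.7 in, Ī = 131.917 in⁴.
By symmetry the centroid is at mid-width, x̄ = 3.7 in.
All pieces are centred on the vertical centroidal axis, so I = ΣĪ (holes subtracted) = 15.2795 in⁴.
Radius of gyration: k = √(I/A) = √(15.2795 / 2.29336) = 2.58118 in.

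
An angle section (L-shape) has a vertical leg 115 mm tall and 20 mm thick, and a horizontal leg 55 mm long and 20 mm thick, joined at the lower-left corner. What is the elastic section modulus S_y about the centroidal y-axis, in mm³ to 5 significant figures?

S_y ≈ 1.4358 × 10⁴ mm³

Split into non-overlapping primitives; take the origin at the lower-left of the bounding box.
Vertical leg: 20 × 115, A = 2 300 mm², x = 10 mm, Ī = 76666.67 mm⁴.
Horizontal leg (remainder): 35 × 20, A = 700 mm², x = 37.5 mm, Ī = 71458.33 mm⁴.
Centroid: x̄ = ΣA·x / ΣA = 16.41667 mm.
Transfer each piece to the centroidal y-axis using Ī + A·d² with d = x − 16.41667:
  vertical leg: d = -6.416667 mm → contributes +171 366 mm⁴
  horizontal leg (remainder): d = 21.08333 mm → contributes +382613.2 mm⁴
Total I = 553979.2 mm⁴.
Extreme fibre distance c = 38.58333 mm; S = I/c = 14357.99 mm³.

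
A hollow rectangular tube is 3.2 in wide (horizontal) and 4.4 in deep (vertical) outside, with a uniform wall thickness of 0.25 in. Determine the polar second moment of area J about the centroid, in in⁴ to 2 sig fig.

J ≈ 15 in⁴

Split into non-overlapping primitives; take the origin at the lower-left of the bounding box.
Outer rectangle: 3.2 × 4.4, A = 14.08 in², y = 2.2 in, Ī = 22.72 in⁴.
Inner void (subtracted): 2.7 × 3.9, A = 10.53 in², y = 2.2 in, Ī = 13.35 in⁴.
By symmetry the centroid is at mid-height, ȳ = 2.2 in.
All pieces are centred on the centroidal x-axis, so I = ΣĪ (holes subtracted) = 9.369 in⁴.
Repeating about the centroidal y-axis gives I_y = 5.618 in⁴.
Polar second moment: J = I_x + I_y = 14.99 in⁴.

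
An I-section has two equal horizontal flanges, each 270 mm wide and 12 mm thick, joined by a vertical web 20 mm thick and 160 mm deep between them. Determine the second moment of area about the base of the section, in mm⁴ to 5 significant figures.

I_base ≈ 1.3676 × 10⁸ mm⁴

Split into non-overlapping primitives; take the origin at the lower-left of the bounding box.
Bottom flange: 270 × 12, A = 3 240 mm², y = 6 mm, Ī = 38 880 mm⁴.
Web: 20 × 160, A = 3 200 mm², y = 92 mm, Ī = 6 826 667 mm⁴.
Top flange: 270 × 12, A = 3 240 mm², y = 178 mm, Ī = 38 880 mm⁴.
Transfer each piece to the bottom edge using Ī + A·d² with d = y − 0:
  bottom flange: d = 6 mm → contributes +155 520 mm⁴
  web: d = 92 mm → contributes +33 911 467 mm⁴
  top flange: d = 178 mm → contributes +102 695 040 mm⁴
Total I = 136 762 027 mm⁴.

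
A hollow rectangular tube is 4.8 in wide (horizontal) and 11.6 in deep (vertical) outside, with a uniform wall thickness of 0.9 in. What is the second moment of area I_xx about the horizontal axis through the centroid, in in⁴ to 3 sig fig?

I_xx ≈ 389 in⁴

Split into non-overlapping primitives; take the origin at the lower-left of the bounding box.
Outer rectangle: 4.8 × 11.6, A = 55.68 in², y = 5.8 in, Ī = 624.36 in⁴.
Inner void (subtracted): 3 × 9.8, A = 29.4 in², y = 5.8 in, Ī = 235.3 in⁴.
By symmetry the centroid is at mid-height, ȳ = 5.8 in.
All pieces are centred on the horizontal axis through the centroid, so I = ΣĪ (holes subtracted) = 389.06 in⁴.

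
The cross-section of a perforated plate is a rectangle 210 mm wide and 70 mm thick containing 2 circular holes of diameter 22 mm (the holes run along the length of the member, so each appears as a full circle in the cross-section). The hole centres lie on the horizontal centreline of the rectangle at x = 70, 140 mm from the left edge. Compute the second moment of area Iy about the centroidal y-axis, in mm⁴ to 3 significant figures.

Decompose the section into non-overlapping parts with the origin at the bottom-left of its bounding rectangle.
Plate: 210 × 70, A = 14 700 mm², x = 105 mm, Ī = 54 022 500 mm⁴.
Hole 1 (subtracted): ⌀22, A = 380.13 mm², x = 70 mm, Ī = 11 499 mm⁴.
Hole 2 (subtracted): ⌀22, A = 380.13 mm², x = 140 mm, Ī = 11 499 mm⁴.
By symmetry the centroid is at mid-width, x̄ = 105 mm.
Transfer each piece to the centroidal y-axis using Ī + A·d² with d = x − 105:
  plate: d = 0 mm → contributes +54 022 500 mm⁴
  hole 1: d = -35 mm → contributes −477 162 mm⁴
  hole 2: d = 35 mm → contributes −477 162 mm⁴
Total I = 53 068 177 mm⁴.

Iy ≈ 5.31 × 10⁷ mm⁴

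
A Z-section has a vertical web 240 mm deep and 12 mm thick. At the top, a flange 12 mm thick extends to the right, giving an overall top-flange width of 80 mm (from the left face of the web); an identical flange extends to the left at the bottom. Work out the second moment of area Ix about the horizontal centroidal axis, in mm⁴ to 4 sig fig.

Ix ≈ 3.505 × 10⁷ mm⁴

Decompose the section into non-overlapping parts with the origin at the bottom-left of its bounding rectangle.
Web: 12 × 240, A = 2 880 mm², y = 120 mm, Ī = 13 824 000 mm⁴.
Top flange (beyond web): 68 × 12, A = 816 mm², y = 234 mm, Ī = 9 792 mm⁴.
Bottom flange (beyond web): 68 × 12, A = 816 mm², y = 6 mm, Ī = 9 792 mm⁴.
Centroid: ȳ = ΣA·y / ΣA = 120 mm.
Transfer each piece to the horizontal centroidal axis using Ī + A·d² with d = y − 120:
  web: d = 0 mm → contributes +13 824 000 mm⁴
  top flange (beyond web): d = 114 mm → contributes +10 614 528 mm⁴
  bottom flange (beyond web): d = -114 mm → contributes +10 614 528 mm⁴
Total I = 35 053 056 mm⁴.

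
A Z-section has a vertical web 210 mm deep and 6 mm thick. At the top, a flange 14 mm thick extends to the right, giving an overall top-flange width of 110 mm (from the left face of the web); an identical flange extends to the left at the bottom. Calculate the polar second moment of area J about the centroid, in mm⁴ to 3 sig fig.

J ≈ 4.41 × 10⁷ mm⁴

Split into non-overlapping primitives; take the origin at the lower-left of the bounding box.
Web: 6 × 210, A = 1 260 mm², y = 105 mm, Ī = 4 630 500 mm⁴.
Top flange (beyond web): 104 × 14, A = 1 456 mm², y = 203 mm, Ī = 23 781 mm⁴.
Bottom flange (beyond web): 104 × 14, A = 1 456 mm², y = 7 mm, Ī = 23 781 mm⁴.
Centroid: ȳ = ΣA·y / ΣA = 105 mm.
Transfer each piece to the centroidal x-axis using Ī + A·d² with d = y − 105:
  web: d = 0 mm → contributes +4 630 500 mm⁴
  top flange (beyond web): d = 98 mm → contributes +14 007 205 mm⁴
  bottom flange (beyond web): d = -98 mm → contributes +14 007 205 mm⁴
Total I = 32 644 911 mm⁴.
For the y-axis: x̄ = 107 mm.
Repeating about the centroidal y-axis gives I_y = 11 437 263 mm⁴.
Polar second moment: J = I_x + I_y = 44 082 173 mm⁴.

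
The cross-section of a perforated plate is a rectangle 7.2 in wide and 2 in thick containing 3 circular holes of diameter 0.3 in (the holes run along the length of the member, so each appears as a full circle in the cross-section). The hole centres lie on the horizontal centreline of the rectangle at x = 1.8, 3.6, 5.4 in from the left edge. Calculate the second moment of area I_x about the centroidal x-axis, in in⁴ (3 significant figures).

Split into non-overlapping primitives; take the origin at the lower-left of the bounding box.
Plate: 7.2 × 2, A = 14.4 in², y = 1 in, Ī = 4.8 in⁴.
Hole 1 (subtracted): ⌀0.3, A = 0.070686 in², y = 1 in, Ī = 0.00039761 in⁴.
Hole 2 (subtracted): ⌀0.3, A = 0.070686 in², y = 1 in, Ī = 0.00039761 in⁴.
Hole 3 (subtracted): ⌀0.3, A = 0.070686 in², y = 1 in, Ī = 0.00039761 in⁴.
By symmetry the centroid is at mid-height, ȳ = 1 in.
All pieces are centred on the centroidal x-axis, so I = ΣĪ (holes subtracted) = 4.7988 in⁴.

I_x ≈ 4.80 in⁴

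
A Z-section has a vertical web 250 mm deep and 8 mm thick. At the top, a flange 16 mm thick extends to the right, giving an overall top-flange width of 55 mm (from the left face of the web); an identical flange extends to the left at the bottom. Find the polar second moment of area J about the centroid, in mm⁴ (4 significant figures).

J ≈ 3.246 × 10⁷ mm⁴

Break the section into simple shapes (no overlaps), measuring from the bottom-left corner of the bounding box.
Web: 8 × 250, A = 2 000 mm², y = 125 mm, Ī = 10 416 667 mm⁴.
Top flange (beyond web): 47 × 16, A = 752 mm², y = 242 mm, Ī = 16042.7 mm⁴.
Bottom flange (beyond web): 47 × 16, A = 752 mm², y = 8 mm, Ī = 16042.7 mm⁴.
Centroid: ȳ = ΣA·y / ΣA = 125 mm.
Transfer each piece to the centroidal x-axis using Ī + A·d² with d = y − 125:
  web: d = 0 mm → contributes +10 416 667 mm⁴
  top flange (beyond web): d = 117 mm → contributes +10 310 171 mm⁴
  bottom flange (beyond web): d = -117 mm → contributes +10 310 171 mm⁴
Total I = 31 037 008 mm⁴.
For the y-axis: x̄ = 51 mm.
Repeating about the centroidal y-axis gives I_y = 1 424 928 mm⁴.
Polar second moment: J = I_x + I_y = 32 461 936 mm⁴.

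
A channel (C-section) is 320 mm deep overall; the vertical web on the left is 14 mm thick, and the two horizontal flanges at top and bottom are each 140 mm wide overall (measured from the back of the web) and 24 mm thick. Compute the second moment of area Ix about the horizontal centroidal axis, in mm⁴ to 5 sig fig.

Treat the section as a set of non-overlapping primitives; coordinates are from the bounding-box lower-left.
Web: 14 × 320, A = 4 480 mm², y = 160 mm, Ī = 38 229 333 mm⁴.
Top flange (beyond web): 126 × 24, A = 3 024 mm², y = 308 mm, Ī = 145 152 mm⁴.
Bottom flange (beyond web): 126 × 24, A = 3 024 mm², y = 12 mm, Ī = 145 152 mm⁴.
By symmetry the centroid is at mid-height, ȳ = 160 mm.
Transfer each piece to the horizontal centroidal axis using Ī + A·d² with d = y − 160:
  web: d = 0 mm → contributes +38 229 333 mm⁴
  top flange (beyond web): d = 148 mm → contributes +66 382 848 mm⁴
  bottom flange (beyond web): d = -148 mm → contributes +66 382 848 mm⁴
Total I = 170 995 029 mm⁴.

Ix ≈ 1.7100 × 10⁸ mm⁴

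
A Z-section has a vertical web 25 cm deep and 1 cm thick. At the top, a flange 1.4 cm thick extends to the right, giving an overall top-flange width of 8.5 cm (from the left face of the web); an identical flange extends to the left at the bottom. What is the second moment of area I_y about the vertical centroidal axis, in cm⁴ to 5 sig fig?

I_y ≈ 479.83 cm⁴

Split into non-overlapping primitives; take the origin at the lower-left of the bounding box.
Web: 1 × 25, A = 25 cm², x = 8 cm, Ī = 2.083333 cm⁴.
Top flange (beyond web): 7.5 × 1.4, A = 10.5 cm², x = 12.25 cm, Ī = 49.21875 cm⁴.
Bottom flange (beyond web): 7.5 × 1.4, A = 10.5 cm², x = 3.75 cm, Ī = 49.21875 cm⁴.
Centroid: x̄ = ΣA·x / ΣA = 8 cm.
Transfer each piece to the vertical centroidal axis using Ī + A·d² with d = x − 8:
  web: d = 0 cm → contributes +2.083333 cm⁴
  top flange (beyond web): d = 4.25 cm → contributes +238.875 cm⁴
  bottom flange (beyond web): d = -4.25 cm → contributes +238.875 cm⁴
Total I = 479.8333 cm⁴.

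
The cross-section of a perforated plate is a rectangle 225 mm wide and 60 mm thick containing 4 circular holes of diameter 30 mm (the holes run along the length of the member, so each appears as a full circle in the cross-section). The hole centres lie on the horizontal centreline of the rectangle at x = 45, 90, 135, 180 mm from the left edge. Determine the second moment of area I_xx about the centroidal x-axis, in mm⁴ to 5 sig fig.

I_xx ≈ 3.8910 × 10⁶ mm⁴

Treat the section as a set of non-overlapping primitives; coordinates are from the bounding-box lower-left.
Plate: 225 × 60, A = 13 500 mm², y = 30 mm, Ī = 4 050 000 mm⁴.
Hole 1 (subtracted): ⌀30, A = 706.8583 mm², y = 30 mm, Ī = 39760.78 mm⁴.
Hole 2 (subtracted): ⌀30, A = 706.8583 mm², y = 30 mm, Ī = 39760.78 mm⁴.
Hole 3 (subtracted): ⌀30, A = 706.8583 mm², y = 30 mm, Ī = 39760.78 mm⁴.
Hole 4 (subtracted): ⌀30, A = 706.8583 mm², y = 30 mm, Ī = 39760.78 mm⁴.
By symmetry the centroid is at mid-height, ȳ = 30 mm.
All pieces are centred on the centroidal x-axis, so I = ΣĪ (holes subtracted) = 3 890 957 mm⁴.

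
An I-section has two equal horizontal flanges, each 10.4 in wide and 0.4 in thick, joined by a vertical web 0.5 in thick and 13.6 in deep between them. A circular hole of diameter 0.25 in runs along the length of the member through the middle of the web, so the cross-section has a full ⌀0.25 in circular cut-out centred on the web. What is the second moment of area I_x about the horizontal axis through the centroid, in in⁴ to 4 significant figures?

I_x ≈ 512.6 in⁴

Decompose the section into non-overlapping parts with the origin at the bottom-left of its bounding rectangle.
Bottom flange: 10.4 × 0.4, A = 4.16 in², y = 0.2 in, Ī = 0.0554667 in⁴.
Web: 0.5 × 13.6, A = 6.8 in², y = 7.2 in, Ī = 104.811 in⁴.
Top flange: 10.4 × 0.4, A = 4.16 in², y = 14.2 in, Ī = 0.0554667 in⁴.
Hole (subtracted): ⌀0.25, A = 0.0490874 in², y = 7.2 in, Ī = 0.000191748 in⁴.
By symmetry the centroid is at mid-height, ȳ = 7.2 in.
Transfer each piece to the horizontal axis through the centroid using Ī + A·d² with d = y − 7.2:
  bottom flange: d = -7 in → contributes +203.895 in⁴
  web: d = 0 in → contributes +104.811 in⁴
  top flange: d = 7 in → contributes +203.895 in⁴
  hole: d = 0 in → contributes −0.000191748 in⁴
Total I = 512.601 in⁴.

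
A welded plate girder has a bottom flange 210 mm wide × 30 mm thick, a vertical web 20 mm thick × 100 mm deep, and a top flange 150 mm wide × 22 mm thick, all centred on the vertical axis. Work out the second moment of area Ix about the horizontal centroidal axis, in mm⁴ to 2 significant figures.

Ix ≈ 3.7 × 10⁷ mm⁴

Break the section into simple shapes (no overlaps), measuring from the bottom-left corner of the bounding box.
Bottom plate: 210 × 30, A = 6 300 mm², y = 15 mm, Ī = 472 500 mm⁴.
Web plate: 20 × 100, A = 2 000 mm², y = 80 mm, Ī = 1 666 667 mm⁴.
Top plate: 150 × 22, A = 3 300 mm², y = 141 mm, Ī = 133 100 mm⁴.
Centroid: ȳ = ΣA·y / ΣA = 62.05 mm.
Transfer each piece to the horizontal centroidal axis using Ī + A·d² with d = y − 62.05:
  bottom plate: d = -47.05 mm → contributes +14 419 848 mm⁴
  web plate: d = 17.95 mm → contributes +2 310 948 mm⁴
  top plate: d = 78.95 mm → contributes +20 701 440 mm⁴
Total I = 37 432 236 mm⁴.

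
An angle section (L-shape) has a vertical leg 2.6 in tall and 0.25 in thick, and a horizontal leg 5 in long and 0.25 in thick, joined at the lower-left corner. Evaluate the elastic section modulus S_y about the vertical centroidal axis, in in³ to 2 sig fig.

Decompose the section into non-overlapping parts with the origin at the bottom-left of its bounding rectangle.
Vertical leg: 0.25 × 2.6, A = 0.65 in², x = 0.125 in, Ī = 0.003385 in⁴.
Horizontal leg (remainder): 4.75 × 0.25, A = 1.188 in², x = 2.625 in, Ī = 2.233 in⁴.
Centroid: x̄ = ΣA·x / ΣA = 1.741 in.
Transfer each piece to the vertical centroidal axis using Ī + A·d² with d = x − 1.741:
  vertical leg: d = -1.616 in → contributes +1.7 in⁴
  horizontal leg (remainder): d = 0.8844 in → contributes +3.161 in⁴
Total I = 4.862 in⁴.
Extreme fibre distance c = 3.259 in; S = I/c = 1.492 in³.

S_y ≈ 1.5 in³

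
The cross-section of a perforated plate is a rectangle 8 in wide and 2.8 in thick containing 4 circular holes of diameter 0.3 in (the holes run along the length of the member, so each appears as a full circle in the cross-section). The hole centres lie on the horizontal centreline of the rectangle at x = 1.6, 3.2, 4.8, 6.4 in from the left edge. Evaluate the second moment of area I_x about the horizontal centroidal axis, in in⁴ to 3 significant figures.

Treat the section as a set of non-overlapping primitives; coordinates are from the bounding-box lower-left.
Plate: 8 × 2.8, A = 22.4 in², y = 1.4 in, Ī = 14.635 in⁴.
Hole 1 (subtracted): ⌀0.3, A = 0.070686 in², y = 1.4 in, Ī = 0.00039761 in⁴.
Hole 2 (subtracted): ⌀0.3, A = 0.070686 in², y = 1.4 in, Ī = 0.00039761 in⁴.
Hole 3 (subtracted): ⌀0.3, A = 0.070686 in², y = 1.4 in, Ī = 0.00039761 in⁴.
Hole 4 (subtracted): ⌀0.3, A = 0.070686 in², y = 1.4 in, Ī = 0.00039761 in⁴.
By symmetry the centroid is at mid-height, ȳ = 1.4 in.
All pieces are centred on the horizontal centroidal axis, so I = ΣĪ (holes subtracted) = 14.633 in⁴.

I_x ≈ 14.6 in⁴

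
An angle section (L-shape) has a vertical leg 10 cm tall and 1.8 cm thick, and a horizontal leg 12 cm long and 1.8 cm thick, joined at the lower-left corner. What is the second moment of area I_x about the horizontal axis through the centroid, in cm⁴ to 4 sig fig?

Treat the section as a set of non-overlapping primitives; coordinates are from the bounding-box lower-left.
Vertical leg: 1.8 × 10, A = 18 cm², y = 5 cm, Ī = 150 cm⁴.
Horizontal leg (remainder): 10.2 × 1.8, A = 18.36 cm², y = 0.9 cm, Ī = 4.9572 cm⁴.
Centroid: ȳ = ΣA·y / ΣA = 2.9297 cm.
Transfer each piece to the horizontal axis through the centroid using Ī + A·d² with d = y − 2.9297:
  vertical leg: d = 2.0703 cm → contributes +227.15 cm⁴
  horizontal leg (remainder): d = -2.0297 cm → contributes +80.5948 cm⁴
Total I = 307.745 cm⁴.

I_x ≈ 307.7 cm⁴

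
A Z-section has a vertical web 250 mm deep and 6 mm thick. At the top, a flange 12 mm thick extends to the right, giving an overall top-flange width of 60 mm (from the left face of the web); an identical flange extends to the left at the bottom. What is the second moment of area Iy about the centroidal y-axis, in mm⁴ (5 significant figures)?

Iy ≈ 1.4858 × 10⁶ mm⁴

Decompose the section into non-overlapping parts with the origin at the bottom-left of its bounding rectangle.
Web: 6 × 250, A = 1 500 mm², x = 57 mm, Ī = 4 500 mm⁴.
Top flange (beyond web): 54 × 12, A = 648 mm², x = 87 mm, Ī = 157 464 mm⁴.
Bottom flange (beyond web): 54 × 12, A = 648 mm², x = 27 mm, Ī = 157 464 mm⁴.
Centroid: x̄ = ΣA·x / ΣA = 57 mm.
Transfer each piece to the centroidal y-axis using Ī + A·d² with d = x − 57:
  web: d = 0 mm → contributes +4 500 mm⁴
  top flange (beyond web): d = 30 mm → contributes +740 664 mm⁴
  bottom flange (beyond web): d = -30 mm → contributes +740 664 mm⁴
Total I = 1 485 828 mm⁴.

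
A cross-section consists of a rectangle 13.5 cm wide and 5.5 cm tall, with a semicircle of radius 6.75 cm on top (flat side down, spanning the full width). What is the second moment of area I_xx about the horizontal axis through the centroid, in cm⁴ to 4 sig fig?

I_xx ≈ 1564 cm⁴

Split into non-overlapping primitives; take the origin at the lower-left of the bounding box.
Rectangular body: 13.5 × 5.5, A = 74.25 cm², y = 2.75 cm, Ī = 187.172 cm⁴.
Semicircular cap: semicircle r = 6.75, A = 71.5694 cm², y = 8.36479 cm, Ī = 227.849 cm⁴.
Centroid: ȳ = ΣA·y / ΣA = 5.50579 cm.
Transfer each piece to the horizontal axis through the centroid using Ī + A·d² with d = y − 5.50579:
  rectangular body: d = -2.75579 cm → contributes +751.053 cm⁴
  semicircular cap: d = 2.859 cm → contributes +812.85 cm⁴
Total I = 1563.9 cm⁴.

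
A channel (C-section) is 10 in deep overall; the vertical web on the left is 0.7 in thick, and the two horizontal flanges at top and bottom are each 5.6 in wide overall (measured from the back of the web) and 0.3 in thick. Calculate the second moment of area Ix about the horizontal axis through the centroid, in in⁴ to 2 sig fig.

Ix ≈ 130 in⁴

Decompose the section into non-overlapping parts with the origin at the bottom-left of its bounding rectangle.
Web: 0.7 × 10, A = 7 in², y = 5 in, Ī = 58.33 in⁴.
Top flange (beyond web): 4.9 × 0.3, A = 1.47 in², y = 9.85 in, Ī = 0.01103 in⁴.
Bottom flange (beyond web): 4.9 × 0.3, A = 1.47 in², y = 0.15 in, Ī = 0.01103 in⁴.
By symmetry the centroid is at mid-height, ȳ = 5 in.
Transfer each piece to the horizontal axis through the centroid using Ī + A·d² with d = y − 5:
  web: d = 0 in → contributes +58.33 in⁴
  top flange (beyond web): d = 4.85 in → contributes +34.59 in⁴
  bottom flange (beyond web): d = -4.85 in → contributes +34.59 in⁴
Total I = 127.5 in⁴.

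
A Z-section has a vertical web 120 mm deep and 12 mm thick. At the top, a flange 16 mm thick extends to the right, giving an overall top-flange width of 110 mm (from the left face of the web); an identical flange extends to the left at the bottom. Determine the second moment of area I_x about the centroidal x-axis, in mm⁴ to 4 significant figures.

Break the section into simple shapes (no overlaps), measuring from the bottom-left corner of the bounding box.
Web: 12 × 120, A = 1 440 mm², y = 60 mm, Ī = 1 728 000 mm⁴.
Top flange (beyond web): 98 × 16, A = 1 568 mm², y = 112 mm, Ī = 33450.7 mm⁴.
Bottom flange (beyond web): 98 × 16, A = 1 568 mm², y = 8 mm, Ī = 33450.7 mm⁴.
Centroid: ȳ = ΣA·y / ΣA = 60 mm.
Transfer each piece to the centroidal x-axis using Ī + A·d² with d = y − 60:
  web: d = 0 mm → contributes +1 728 000 mm⁴
  top flange (beyond web): d = 52 mm → contributes +4 273 323 mm⁴
  bottom flange (beyond web): d = -52 mm → contributes +4 273 323 mm⁴
Total I = 10 274 645 mm⁴.

I_x ≈ 1.027 × 10⁷ mm⁴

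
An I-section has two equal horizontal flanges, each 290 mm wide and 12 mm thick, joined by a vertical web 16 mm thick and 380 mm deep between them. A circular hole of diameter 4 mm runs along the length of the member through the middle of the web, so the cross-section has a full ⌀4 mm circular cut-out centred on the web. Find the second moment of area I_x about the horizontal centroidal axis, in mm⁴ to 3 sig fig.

I_x ≈ 3.41 × 10⁸ mm⁴

Decompose the section into non-overlapping parts with the origin at the bottom-left of its bounding rectangle.
Bottom flange: 290 × 12, A = 3 480 mm², y = 6 mm, Ī = 41 760 mm⁴.
Web: 16 × 380, A = 6 080 mm², y = 202 mm, Ī = 73 162 667 mm⁴.
Top flange: 290 × 12, A = 3 480 mm², y = 398 mm, Ī = 41 760 mm⁴.
Hole (subtracted): ⌀4, A = 12.566 mm², y = 202 mm, Ī = 12.566 mm⁴.
By symmetry the centroid is at mid-height, ȳ = 202 mm.
Transfer each piece to the horizontal centroidal axis using Ī + A·d² with d = y − 202:
  bottom flange: d = -196 mm → contributes +133 729 440 mm⁴
  web: d = 0 mm → contributes +73 162 667 mm⁴
  top flange: d = 196 mm → contributes +133 729 440 mm⁴
  hole: d = 0 mm → contributes −12.566 mm⁴
Total I = 340 621 534 mm⁴.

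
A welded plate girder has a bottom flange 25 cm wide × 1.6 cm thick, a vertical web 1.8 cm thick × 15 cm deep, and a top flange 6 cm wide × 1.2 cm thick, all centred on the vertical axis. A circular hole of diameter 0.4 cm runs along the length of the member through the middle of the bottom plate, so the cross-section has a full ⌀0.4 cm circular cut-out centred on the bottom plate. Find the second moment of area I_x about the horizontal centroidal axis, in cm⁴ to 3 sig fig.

I_x ≈ 2730 cm⁴

Treat the section as a set of non-overlapping primitives; coordinates are from the bounding-box lower-left.
Bottom plate: 25 × 1.6, A = 40 cm², y = 0.8 cm, Ī = 8.5333 cm⁴.
Web plate: 1.8 × 15, A = 27 cm², y = 9.1 cm, Ī = 506.25 cm⁴.
Top plate: 6 × 1.2, A = 7.2 cm², y = 17.2 cm, Ī = 0.864 cm⁴.
Hole (subtracted): ⌀0.4, A = 0.12566 cm², y = 0.8 cm, Ī = 0.0012566 cm⁴.
Centroid: ȳ = ΣA·y / ΣA = 5.4194 cm.
Transfer each piece to the horizontal centroidal axis using Ī + A·d² with d = y − 5.4194:
  bottom plate: d = -4.6194 cm → contributes +862.09 cm⁴
  web plate: d = 3.6806 cm → contributes +872.01 cm⁴
  top plate: d = 11.781 cm → contributes +1000.1 cm⁴
  hole: d = -4.6194 cm → contributes −2.6828 cm⁴
Total I = 2731.5 cm⁴.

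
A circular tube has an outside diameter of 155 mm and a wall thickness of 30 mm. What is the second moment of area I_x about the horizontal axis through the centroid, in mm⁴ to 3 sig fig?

I_x ≈ 2.43 × 10⁷ mm⁴

Treat the section as a set of non-overlapping primitives; coordinates are from the bounding-box lower-left.
Outer circle: ⌀155, A = 18 869 mm², y = 77.5 mm, Ī = 28 333 269 mm⁴.
Bore (subtracted): ⌀95, A = 7088.2 mm², y = 77.5 mm, Ī = 3 998 198 mm⁴.
By symmetry the centroid is at mid-height, ȳ = 77.5 mm.
All pieces are centred on the horizontal axis through the centroid, so I = ΣĪ (holes subtracted) = 24 335 071 mm⁴.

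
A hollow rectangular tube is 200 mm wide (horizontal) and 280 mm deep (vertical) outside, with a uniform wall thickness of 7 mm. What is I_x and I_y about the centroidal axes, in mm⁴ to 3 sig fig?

I_x ≈ 7.41 × 10⁷ mm⁴, I_y ≈ 4.40 × 10⁷ mm⁴

Decompose the section into non-overlapping parts with the origin at the bottom-left of its bounding rectangle.
Outer rectangle: 200 × 280, A = 56 000 mm², y = 140 mm, Ī = 365 866 667 mm⁴.
Inner void (subtracted): 186 × 266, A = 49 476 mm², y = 140 mm, Ī = 291 726 988 mm⁴.
By symmetry the centroid is at mid-height, ȳ = 140 mm.
All pieces are centred on the centroidal x-axis, so I = ΣĪ (holes subtracted) = 74 139 679 mm⁴.
Repeating about the centroidal y-axis gives I_y = 44 027 359 mm⁴.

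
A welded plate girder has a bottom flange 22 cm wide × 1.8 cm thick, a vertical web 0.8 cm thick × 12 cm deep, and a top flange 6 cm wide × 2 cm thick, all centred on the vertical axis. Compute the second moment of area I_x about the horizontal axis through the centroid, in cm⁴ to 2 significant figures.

Treat the section as a set of non-overlapping primitives; coordinates are from the bounding-box lower-left.
Bottom plate: 22 × 1.8, A = 39.6 cm², y = 0.9 cm, Ī = 10.69 cm⁴.
Web plate: 0.8 × 12, A = 9.6 cm², y = 7.8 cm, Ī = 115.2 cm⁴.
Top plate: 6 × 2, A = 12 cm², y = 14.8 cm, Ī = 4 cm⁴.
Centroid: ȳ = ΣA·y / ΣA = 4.708 cm.
Transfer each piece to the horizontal axis through the centroid using Ī + A·d² with d = y − 4.708:
  bottom plate: d = -3.808 cm → contributes +584.9 cm⁴
  web plate: d = 3.092 cm → contributes +207 cm⁴
  top plate: d = 10.09 cm → contributes +1 226 cm⁴
Total I = 2 018 cm⁴.

I_x ≈ 2000 cm⁴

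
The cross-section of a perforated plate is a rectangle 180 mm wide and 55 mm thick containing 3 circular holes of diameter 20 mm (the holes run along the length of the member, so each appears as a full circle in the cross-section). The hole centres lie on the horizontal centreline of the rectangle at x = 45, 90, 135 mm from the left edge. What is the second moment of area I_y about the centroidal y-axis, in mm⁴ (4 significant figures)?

Split into non-overlapping primitives; take the origin at the lower-left of the bounding box.
Plate: 180 × 55, A = 9 900 mm², x = 90 mm, Ī = 26 730 000 mm⁴.
Hole 1 (subtracted): ⌀20, A = 314.159 mm², x = 45 mm, Ī = 7853.98 mm⁴.
Hole 2 (subtracted): ⌀20, A = 314.159 mm², x = 90 mm, Ī = 7853.98 mm⁴.
Hole 3 (subtracted): ⌀20, A = 314.159 mm², x = 135 mm, Ī = 7853.98 mm⁴.
By symmetry the centroid is at mid-width, x̄ = 90 mm.
Transfer each piece to the centroidal y-axis using Ī + A·d² with d = x − 90:
  plate: d = 0 mm → contributes +26 730 000 mm⁴
  hole 1: d = -45 mm → contributes −644 026 mm⁴
  hole 2: d = 0 mm → contributes −7853.98 mm⁴
  hole 3: d = 45 mm → contributes −644 026 mm⁴
Total I = 25 434 093 mm⁴.

I_y ≈ 2.543 × 10⁷ mm⁴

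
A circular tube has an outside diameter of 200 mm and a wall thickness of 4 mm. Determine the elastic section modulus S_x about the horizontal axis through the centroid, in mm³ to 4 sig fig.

S_x ≈ 1.183 × 10⁵ mm³

Decompose the section into non-overlapping parts with the origin at the bottom-left of its bounding rectangle.
Outer circle: ⌀200, A = 31415.9 mm², y = 100 mm, Ī = 78 539 816 mm⁴.
Bore (subtracted): ⌀192, A = 28952.9 mm², y = 100 mm, Ī = 66 707 523 mm⁴.
By symmetry the centroid is at mid-height, ȳ = 100 mm.
All pieces are centred on the horizontal axis through the centroid, so I = ΣĪ (holes subtracted) = 11 832 294 mm⁴.
Extreme fibre distance c = 100 mm; S = I/c = 118 323 mm³.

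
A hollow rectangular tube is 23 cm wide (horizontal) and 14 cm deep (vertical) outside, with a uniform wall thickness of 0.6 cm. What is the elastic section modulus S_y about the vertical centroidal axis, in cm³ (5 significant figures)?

Break the section into simple shapes (no overlaps), measuring from the bottom-left corner of the bounding box.
Outer rectangle: 23 × 14, A = 322 cm², x = 11.5 cm, Ī = 14194.83 cm⁴.
Inner void (subtracted): 21.8 × 12.8, A = 279.04 cm², x = 11.5 cm, Ī = 11050.91 cm⁴.
By symmetry the centroid is at mid-width, x̄ = 11.5 cm.
All pieces are centred on the vertical centroidal axis, so I = ΣĪ (holes subtracted) = 3143.919 cm⁴.
Extreme fibre distance c = 11.5 cm; S = I/c = 273.3843 cm³.

S_y ≈ 273.38 cm³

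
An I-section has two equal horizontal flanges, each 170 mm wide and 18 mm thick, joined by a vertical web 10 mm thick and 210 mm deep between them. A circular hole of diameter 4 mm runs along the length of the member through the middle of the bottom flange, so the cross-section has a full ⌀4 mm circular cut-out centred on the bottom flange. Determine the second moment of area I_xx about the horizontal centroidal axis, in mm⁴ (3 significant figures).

Decompose the section into non-overlapping parts with the origin at the bottom-left of its bounding rectangle.
Bottom flange: 170 × 18, A = 3 060 mm², y = 9 mm, Ī = 82 620 mm⁴.
Web: 10 × 210, A = 2 100 mm², y = 123 mm, Ī = 7 717 500 mm⁴.
Top flange: 170 × 18, A = 3 060 mm², y = 237 mm, Ī = 82 620 mm⁴.
Hole (subtracted): ⌀4, A = 12.566 mm², y = 9 mm, Ī = 12.566 mm⁴.
Centroid: ȳ = ΣA·y / ΣA = 123.17 mm.
Transfer each piece to the horizontal centroidal axis using Ī + A·d² with d = y − 123.17:
  bottom flange: d = -114.17 mm → contributes +39 972 250 mm⁴
  web: d = -0.17454 mm → contributes +7 717 564 mm⁴
  top flange: d = 113.83 mm → contributes +39 728 697 mm⁴
  hole: d = -114.17 mm → contributes −163 826 mm⁴
Total I = 87 254 685 mm⁴.

I_xx ≈ 8.73 × 10⁷ mm⁴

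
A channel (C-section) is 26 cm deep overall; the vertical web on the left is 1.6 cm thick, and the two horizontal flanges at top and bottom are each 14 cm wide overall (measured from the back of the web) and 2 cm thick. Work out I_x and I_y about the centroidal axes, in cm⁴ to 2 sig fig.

I_x ≈ 9500 cm⁴, I_y ≈ 1800 cm⁴

Decompose the section into non-overlapping parts with the origin at the bottom-left of its bounding rectangle.
Web: 1.6 × 26, A = 41.6 cm², y = 13 cm, Ī = 2 343 cm⁴.
Top flange (beyond web): 12.4 × 2, A = 24.8 cm², y = 25 cm, Ī = 8.267 cm⁴.
Bottom flange (beyond web): 12.4 × 2, A = 24.8 cm², y = 1 cm, Ī = 8.267 cm⁴.
By symmetry the centroid is at mid-height, ȳ = 13 cm.
Transfer each piece to the centroidal x-axis using Ī + A·d² with d = y − 13:
  web: d = 0 cm → contributes +2 343 cm⁴
  top flange (beyond web): d = 12 cm → contributes +3 579 cm⁴
  bottom flange (beyond web): d = -12 cm → contributes +3 579 cm⁴
Total I = 9 502 cm⁴.
For the y-axis: x̄ = 4.607 cm.
Repeating about the centroidal y-axis gives I_y = 1 753 cm⁴.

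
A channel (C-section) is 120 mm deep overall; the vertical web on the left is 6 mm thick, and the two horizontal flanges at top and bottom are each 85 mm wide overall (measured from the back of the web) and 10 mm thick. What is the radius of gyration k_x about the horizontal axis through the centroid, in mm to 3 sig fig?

Treat the section as a set of non-overlapping primitives; coordinates are from the bounding-box lower-left.
Web: 6 × 120, A = 720 mm², y = 60 mm, Ī = 864 000 mm⁴.
Top flange (beyond web): 79 × 10, A = 790 mm², y = 115 mm, Ī = 6583.3 mm⁴.
Bottom flange (beyond web): 79 × 10, A = 790 mm², y = 5 mm, Ī = 6583.3 mm⁴.
By symmetry the centroid is at mid-height, ȳ = 60 mm.
Transfer each piece to the horizontal axis through the centroid using Ī + A·d² with d = y − 60:
  web: d = 0 mm → contributes +864 000 mm⁴
  top flange (beyond web): d = 55 mm → contributes +2 396 333 mm⁴
  bottom flange (beyond web): d = -55 mm → contributes +2 396 333 mm⁴
Total I = 5 656 667 mm⁴.
Radius of gyration: k = √(I/A) = √(5 656 667 / 2 300) = 49.593 mm.

k_x ≈ 49.6 mm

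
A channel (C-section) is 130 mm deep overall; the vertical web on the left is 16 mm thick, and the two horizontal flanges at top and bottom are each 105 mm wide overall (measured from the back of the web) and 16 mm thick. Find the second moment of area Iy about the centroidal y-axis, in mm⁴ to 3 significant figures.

Iy ≈ 5.24 × 10⁶ mm⁴

Decompose the section into non-overlapping parts with the origin at the bottom-left of its bounding rectangle.
Web: 16 × 130, A = 2 080 mm², x = 8 mm, Ī = 44 373 mm⁴.
Top flange (beyond web): 89 × 16, A = 1 424 mm², x = 60.5 mm, Ī = 939 959 mm⁴.
Bottom flange (beyond web): 89 × 16, A = 1 424 mm², x = 60.5 mm, Ī = 939 959 mm⁴.
Centroid: x̄ = ΣA·x / ΣA = 38.341 mm.
Transfer each piece to the centroidal y-axis using Ī + A·d² with d = x − 38.341:
  web: d = -30.341 mm → contributes +1 959 161 mm⁴
  top flange (beyond web): d = 22.159 mm → contributes +1 639 179 mm⁴
  bottom flange (beyond web): d = 22.159 mm → contributes +1 639 179 mm⁴
Total I = 5 237 518 mm⁴.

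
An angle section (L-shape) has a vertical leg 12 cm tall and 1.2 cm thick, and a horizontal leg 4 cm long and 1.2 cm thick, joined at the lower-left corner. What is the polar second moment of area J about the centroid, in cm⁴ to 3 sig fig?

J ≈ 267 cm⁴

Split into non-overlapping primitives; take the origin at the lower-left of the bounding box.
Vertical leg: 1.2 × 12, A = 14.4 cm², y = 6 cm, Ī = 172.8 cm⁴.
Horizontal leg (remainder): 2.8 × 1.2, A = 3.36 cm², y = 0.6 cm, Ī = 0.4032 cm⁴.
Centroid: ȳ = ΣA·y / ΣA = 4.9784 cm.
Transfer each piece to the centroidal x-axis using Ī + A·d² with d = y − 4.9784:
  vertical leg: d = 1.0216 cm → contributes +187.83 cm⁴
  horizontal leg (remainder): d = -4.3784 cm → contributes +64.815 cm⁴
Total I = 252.64 cm⁴.
For the y-axis: x̄ = 0.97838 cm.
Repeating about the centroidal y-axis gives I_y = 14.82 cm⁴.
Polar second moment: J = I_x + I_y = 267.46 cm⁴.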